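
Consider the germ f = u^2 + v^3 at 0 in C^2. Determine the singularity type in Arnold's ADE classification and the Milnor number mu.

The Hessian of f at 0 has rank 1. Corank 1: A-series; mu = 2 gives A_2.

Type A_2, Milnor number mu = 2.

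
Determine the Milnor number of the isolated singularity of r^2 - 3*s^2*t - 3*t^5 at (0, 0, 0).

6

The Hessian of f at 0 is [[0, 0, 0], [0, 0, 0], [0, 0, 2]] with rank 1, so corank 2. A Groebner basis of the Jacobian ideal J(f) in C{s,t,r} is {s^2/5 + t^4, s^3, s*t, r}; counting standard monomials gives mu = 6. Corank 2; j^3 = -3*s^2*t has shape L^2 M (L != M), so D-series; mu = 6 gives D_6.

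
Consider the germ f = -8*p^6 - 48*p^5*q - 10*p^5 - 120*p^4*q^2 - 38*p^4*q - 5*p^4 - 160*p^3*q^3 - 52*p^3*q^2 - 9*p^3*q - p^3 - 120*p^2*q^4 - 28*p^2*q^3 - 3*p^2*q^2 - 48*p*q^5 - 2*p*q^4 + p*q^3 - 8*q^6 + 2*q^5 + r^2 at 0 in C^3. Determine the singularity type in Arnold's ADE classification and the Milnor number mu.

Type E_{7}, Milnor number mu = 7.

The Hessian of f at 0 is [[0, 0, 0], [0, 0, 0], [0, 0, 2]] with rank 1, so corank 2. A Groebner basis of the Jacobian ideal J(f) in C{p,q,r} is {-3*p^2/5 + q^4 + q^3/5, p^3, p^2*q - p^2/5 + q^3/15, 8*p^2/5 + p*q^2 - 8*q^3/15, r}; counting standard monomials gives mu = 7. Corank 2; j^3 = -p^3 is a perfect cube, so E-series; the 4-jet and mu = 7 give E_7.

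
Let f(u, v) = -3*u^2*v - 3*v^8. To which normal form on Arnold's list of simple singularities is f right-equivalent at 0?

D_9

The Hessian of f at 0 is [[0, 0], [0, 0]] with rank 0, so corank 2. A Groebner basis of the Jacobian ideal J(f) in C{u,v} is {u^2/8 + v^7, u^3, u*v}; counting standard monomials gives mu = 9. Corank 2; j^3 = -3*u^2*v has shape L^2 M (L != M), so D-series; mu = 9 gives D_9.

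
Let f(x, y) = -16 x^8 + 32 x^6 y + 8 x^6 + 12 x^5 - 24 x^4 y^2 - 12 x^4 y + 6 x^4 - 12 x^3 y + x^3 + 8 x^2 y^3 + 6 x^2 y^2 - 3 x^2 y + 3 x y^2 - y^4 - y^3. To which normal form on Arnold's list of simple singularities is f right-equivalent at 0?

The Hessian of f at 0 has rank 0. Corank 2; j^3 = (x - y)^3 is a perfect cube, so E-series; the 4-jet and mu = 6 give E_6.

E6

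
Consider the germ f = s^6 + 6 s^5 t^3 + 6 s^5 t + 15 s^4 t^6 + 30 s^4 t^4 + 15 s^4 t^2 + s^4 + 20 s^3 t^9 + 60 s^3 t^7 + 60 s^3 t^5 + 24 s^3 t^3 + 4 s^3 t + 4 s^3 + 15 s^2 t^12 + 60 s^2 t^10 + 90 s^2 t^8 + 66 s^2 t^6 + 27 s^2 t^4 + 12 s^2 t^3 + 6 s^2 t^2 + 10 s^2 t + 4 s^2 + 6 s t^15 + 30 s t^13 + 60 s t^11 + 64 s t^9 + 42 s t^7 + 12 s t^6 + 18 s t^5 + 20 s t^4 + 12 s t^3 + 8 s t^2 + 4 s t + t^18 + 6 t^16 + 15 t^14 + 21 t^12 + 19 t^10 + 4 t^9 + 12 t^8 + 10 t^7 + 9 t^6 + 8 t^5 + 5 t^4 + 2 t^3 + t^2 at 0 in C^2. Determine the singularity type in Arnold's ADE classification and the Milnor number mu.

The Hessian of f at 0 has rank 1. Corank 1: A-series; mu = 5 gives A_5.

Type A_5, Milnor number mu = 5.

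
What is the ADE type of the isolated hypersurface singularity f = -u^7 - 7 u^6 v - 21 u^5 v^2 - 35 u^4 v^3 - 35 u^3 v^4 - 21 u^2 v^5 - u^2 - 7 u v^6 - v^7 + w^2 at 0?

A_{6}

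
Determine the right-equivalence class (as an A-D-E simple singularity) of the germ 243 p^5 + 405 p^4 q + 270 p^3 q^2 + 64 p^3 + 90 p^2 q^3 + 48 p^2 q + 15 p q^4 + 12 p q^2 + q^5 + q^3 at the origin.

E8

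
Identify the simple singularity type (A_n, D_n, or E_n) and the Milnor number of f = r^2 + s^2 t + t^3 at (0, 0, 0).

Type D4, Milnor number mu = 4.

The Hessian of f at 0 has rank 1. Corank 2; j^3 = t*(s^2 + t^2) splits into three distinct lines over C (the quadratic factor has nonzero discriminant), so D_4.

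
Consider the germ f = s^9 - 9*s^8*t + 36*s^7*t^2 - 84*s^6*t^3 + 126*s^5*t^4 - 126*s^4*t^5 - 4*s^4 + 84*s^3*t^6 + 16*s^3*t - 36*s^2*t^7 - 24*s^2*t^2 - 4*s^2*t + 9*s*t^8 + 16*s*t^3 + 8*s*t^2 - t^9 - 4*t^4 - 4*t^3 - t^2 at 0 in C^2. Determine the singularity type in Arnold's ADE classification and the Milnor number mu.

Type A8, Milnor number mu = 8.

The Hessian of f at 0 has rank 1. Corank 1: A-series; mu = 8 gives A_8.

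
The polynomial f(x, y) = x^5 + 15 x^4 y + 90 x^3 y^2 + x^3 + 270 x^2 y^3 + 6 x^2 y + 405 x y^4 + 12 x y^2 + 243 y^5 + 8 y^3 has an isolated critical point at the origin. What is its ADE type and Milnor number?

Type E_{8}, Milnor number mu = 8.

The Hessian of f at 0 has rank 0. Corank 2; j^3 = (x + 2*y)^3 is a perfect cube, so E-series; the 5-jet and mu = 8 give E_8.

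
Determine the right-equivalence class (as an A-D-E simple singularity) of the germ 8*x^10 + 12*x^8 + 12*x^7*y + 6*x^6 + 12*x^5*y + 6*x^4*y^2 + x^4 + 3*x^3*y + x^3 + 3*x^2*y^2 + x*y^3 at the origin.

The Hessian of f at 0 has rank 0. Corank 2; j^3 = x^3 is a perfect cube, so E-series; the 4-jet and mu = 7 give E_7.

E_7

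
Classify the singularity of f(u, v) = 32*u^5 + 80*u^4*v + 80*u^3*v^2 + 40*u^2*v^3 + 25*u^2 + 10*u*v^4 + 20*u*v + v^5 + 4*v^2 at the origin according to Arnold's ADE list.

A_{4}

The Hessian of f at 0 has rank 1. Corank 1: A-series; mu = 4 gives A_4.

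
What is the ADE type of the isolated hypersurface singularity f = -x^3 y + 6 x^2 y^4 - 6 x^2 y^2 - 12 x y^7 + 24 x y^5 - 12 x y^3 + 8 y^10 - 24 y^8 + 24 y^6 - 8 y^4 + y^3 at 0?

E_7

The Hessian of f at 0 has rank 0. Corank 2; j^3 = y^3 is a perfect cube, so E-series; the 4-jet and mu = 7 give E_7.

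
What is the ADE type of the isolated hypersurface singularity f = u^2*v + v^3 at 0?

The Hessian of f at 0 has rank 0. Corank 2; j^3 = v*(u^2 + v^2) splits into three distinct lines over C (the quadratic factor has nonzero discriminant), so D_4.

D_4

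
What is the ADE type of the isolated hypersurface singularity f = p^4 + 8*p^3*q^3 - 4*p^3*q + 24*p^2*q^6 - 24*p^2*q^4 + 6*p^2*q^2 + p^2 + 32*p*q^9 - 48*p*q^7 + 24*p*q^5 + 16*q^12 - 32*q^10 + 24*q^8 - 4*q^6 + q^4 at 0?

A3

The Hessian of f at 0 has rank 1. Corank 1: A-series; mu = 3 gives A_3.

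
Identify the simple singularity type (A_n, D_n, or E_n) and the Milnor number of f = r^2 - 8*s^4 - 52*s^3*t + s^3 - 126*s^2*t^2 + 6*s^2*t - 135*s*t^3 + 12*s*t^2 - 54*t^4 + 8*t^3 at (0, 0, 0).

The Hessian of f at 0 is [[0, 0, 0], [0, 0, 0], [0, 0, 2]] with rank 1, so corank 2. A Groebner basis of the Jacobian ideal J(f) in C{s,t,r} is {3*s^2/4 + 3*s*t + t^4 + t^3/4 + 3*t^2, s^3 - 21*s^2/2 - 42*s*t + 9*t^3/2 - 42*t^2, s^2*t + 15*s^2/4 + 15*s*t - 11*t^3/4 + 15*t^2, -s^2 + s*t^2 - 4*s*t + 5*t^3/3 - 4*t^2, r}; counting standard monomials gives mu = 7. Corank 2; j^3 = (s + 2*t)^3 is a perfect cube, so E-series; the 4-jet and mu = 7 give E_7.

Type E7, Milnor number mu = 7.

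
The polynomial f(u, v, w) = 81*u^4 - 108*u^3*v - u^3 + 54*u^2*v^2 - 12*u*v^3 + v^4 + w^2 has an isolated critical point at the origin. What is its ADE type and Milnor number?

Type E_6, Milnor number mu = 6.

The Hessian of f at 0 has rank 1. Corank 2; j^3 = -u^3 is a perfect cube, so E-series; the 4-jet and mu = 6 give E_6.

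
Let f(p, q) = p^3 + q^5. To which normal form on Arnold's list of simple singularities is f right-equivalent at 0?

E_8

The Hessian of f at 0 is [[0, 0], [0, 0]] with rank 0, so corank 2. A Groebner basis of the Jacobian ideal J(f) in C{p,q} is {q^4, p^2}; counting standard monomials gives mu = 8. Corank 2; j^3 = p^3 is a perfect cube, so E-series; the 5-jet and mu = 8 give E_8.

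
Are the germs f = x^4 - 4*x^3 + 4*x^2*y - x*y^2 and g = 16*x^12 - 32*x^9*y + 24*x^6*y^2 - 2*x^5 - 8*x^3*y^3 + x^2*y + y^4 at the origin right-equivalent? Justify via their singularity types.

The Hessian of f at 0 has rank 0. Corank 2; j^3 = -x*(2*x - y)^2 has shape L^2 M (L != M), so D-series; mu = 5 gives D_5. The Hessian of g at 0 has rank 0. Corank 2; j^3 = x^2*y has shape L^2 M (L != M), so D-series; mu = 5 gives D_5. Both have type D_5, hence right-equivalent.

Yes.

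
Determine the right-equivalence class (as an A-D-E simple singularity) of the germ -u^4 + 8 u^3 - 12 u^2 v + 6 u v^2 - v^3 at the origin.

The Hessian of f at 0 has rank 0. Corank 2; j^3 = (2*u - v)^3 is a perfect cube, so E-series; the 4-jet and mu = 6 give E_6.

E_6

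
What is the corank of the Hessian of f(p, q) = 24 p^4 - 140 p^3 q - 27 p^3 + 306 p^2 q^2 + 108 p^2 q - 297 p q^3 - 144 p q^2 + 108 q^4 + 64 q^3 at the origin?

2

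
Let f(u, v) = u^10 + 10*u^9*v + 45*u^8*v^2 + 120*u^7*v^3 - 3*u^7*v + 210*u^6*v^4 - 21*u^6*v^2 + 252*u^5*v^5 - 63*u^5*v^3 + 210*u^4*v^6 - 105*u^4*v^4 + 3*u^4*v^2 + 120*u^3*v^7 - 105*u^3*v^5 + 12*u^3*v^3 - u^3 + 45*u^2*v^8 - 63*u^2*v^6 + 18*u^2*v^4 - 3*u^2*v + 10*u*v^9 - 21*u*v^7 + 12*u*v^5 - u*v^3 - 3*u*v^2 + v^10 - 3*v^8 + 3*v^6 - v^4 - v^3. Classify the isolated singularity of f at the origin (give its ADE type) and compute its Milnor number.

Type E7, Milnor number mu = 7.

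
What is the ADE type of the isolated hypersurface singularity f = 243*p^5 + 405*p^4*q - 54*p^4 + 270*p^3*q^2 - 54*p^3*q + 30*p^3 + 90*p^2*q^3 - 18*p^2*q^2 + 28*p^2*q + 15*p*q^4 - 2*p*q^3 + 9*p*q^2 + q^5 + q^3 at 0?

The Hessian of f at 0 is [[0, 0], [0, 0]] with rank 0, so corank 2. A Groebner basis of the Jacobian ideal J(f) in C{p,q} is {q^3, p^2 - 3*q^2/26, p*q + 9*q^2/26}; counting standard monomials gives mu = 4. Corank 2; j^3 = (3*p + q)*(10*p^2 + 6*p*q + q^2) splits into three distinct lines over C (the quadratic factor has nonzero discriminant), so D_4.

D4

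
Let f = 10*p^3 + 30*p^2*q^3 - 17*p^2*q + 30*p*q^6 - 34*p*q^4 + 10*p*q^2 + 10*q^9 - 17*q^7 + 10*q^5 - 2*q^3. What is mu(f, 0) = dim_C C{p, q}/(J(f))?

4

The Hessian of f at 0 has rank 0. Corank 2; j^3 = (2*p - q)*(5*p^2 - 6*p*q + 2*q^2) splits into three distinct lines over C (the quadratic factor has nonzero discriminant), so D_4.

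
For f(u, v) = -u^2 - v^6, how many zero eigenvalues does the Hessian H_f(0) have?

Hessian at 0 has rank 1.

1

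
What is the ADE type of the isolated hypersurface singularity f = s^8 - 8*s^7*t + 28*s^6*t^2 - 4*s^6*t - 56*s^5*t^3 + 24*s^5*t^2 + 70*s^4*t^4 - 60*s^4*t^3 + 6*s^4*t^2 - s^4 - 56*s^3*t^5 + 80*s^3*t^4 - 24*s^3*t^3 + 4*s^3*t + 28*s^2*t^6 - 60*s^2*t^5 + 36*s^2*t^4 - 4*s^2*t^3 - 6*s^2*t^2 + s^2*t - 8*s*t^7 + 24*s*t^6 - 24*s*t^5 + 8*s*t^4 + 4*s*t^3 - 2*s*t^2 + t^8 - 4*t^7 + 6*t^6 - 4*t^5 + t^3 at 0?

D5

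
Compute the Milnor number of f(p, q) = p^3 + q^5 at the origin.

The Hessian of f at 0 is [[0, 0], [0, 0]] with rank 0, so corank 2. A Groebner basis of the Jacobian ideal J(f) in C{p,q} is {q^4, p^2}; counting standard monomials gives mu = 8. Corank 2; j^3 = p^3 is a perfect cube, so E-series; the 5-jet and mu = 8 give E_8.

8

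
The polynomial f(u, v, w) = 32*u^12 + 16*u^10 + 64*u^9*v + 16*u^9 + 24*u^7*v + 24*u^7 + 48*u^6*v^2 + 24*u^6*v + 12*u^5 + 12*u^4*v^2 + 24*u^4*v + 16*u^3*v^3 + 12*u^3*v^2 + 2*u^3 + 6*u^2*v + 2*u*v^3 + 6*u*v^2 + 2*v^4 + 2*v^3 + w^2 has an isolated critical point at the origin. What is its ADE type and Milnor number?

Type E_{7}, Milnor number mu = 7.

The Hessian of f at 0 has rank 1. Corank 2; j^3 = 2*(u + v)^3 is a perfect cube, so E-series; the 4-jet and mu = 7 give E_7.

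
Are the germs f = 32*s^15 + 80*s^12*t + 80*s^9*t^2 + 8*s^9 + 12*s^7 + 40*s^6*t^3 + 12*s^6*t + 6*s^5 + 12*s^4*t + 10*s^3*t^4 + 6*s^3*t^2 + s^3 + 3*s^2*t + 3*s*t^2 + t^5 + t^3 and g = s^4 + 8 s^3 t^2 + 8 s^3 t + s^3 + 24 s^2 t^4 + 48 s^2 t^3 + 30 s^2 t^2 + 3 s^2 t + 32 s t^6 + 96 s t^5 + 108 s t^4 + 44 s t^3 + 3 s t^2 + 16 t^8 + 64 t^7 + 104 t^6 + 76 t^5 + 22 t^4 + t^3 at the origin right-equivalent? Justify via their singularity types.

The Hessian of f at 0 has rank 0. Corank 2; j^3 = (s + t)^3 is a perfect cube, so E-series; the 5-jet and mu = 8 give E_8. The Hessian of g at 0 has rank 0. Corank 2; j^3 = (s + t)^3 is a perfect cube, so E-series; the 4-jet and mu = 6 give E_6. f is E_8 but g is E_6, hence not right-equivalent.

No.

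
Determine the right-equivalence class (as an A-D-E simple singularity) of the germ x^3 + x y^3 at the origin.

E_7

The Hessian of f at 0 has rank 0. Corank 2; j^3 = x^3 is a perfect cube, so E-series; the 4-jet and mu = 7 give E_7.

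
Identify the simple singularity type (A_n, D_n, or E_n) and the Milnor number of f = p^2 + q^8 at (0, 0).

Type A7, Milnor number mu = 7.

The Hessian of f at 0 is [[2, 0], [0, 0]] with rank 1, so corank 1. A Groebner basis of the Jacobian ideal J(f) in C{p,q} is {q^7, p}; counting standard monomials gives mu = 7. Corank 1: A-series; mu = 7 gives A_7.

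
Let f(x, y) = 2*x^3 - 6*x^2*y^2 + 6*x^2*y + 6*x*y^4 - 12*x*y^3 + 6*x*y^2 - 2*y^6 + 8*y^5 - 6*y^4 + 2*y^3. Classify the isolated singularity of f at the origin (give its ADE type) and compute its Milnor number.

Type E8, Milnor number mu = 8.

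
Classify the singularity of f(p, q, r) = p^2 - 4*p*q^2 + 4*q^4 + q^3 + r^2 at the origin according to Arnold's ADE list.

A2

The Hessian of f at 0 has rank 2. Corank 1: A-series; mu = 2 gives A_2.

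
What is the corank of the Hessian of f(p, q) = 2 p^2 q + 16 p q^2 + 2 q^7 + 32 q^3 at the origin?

2

Hessian at 0 has rank 0.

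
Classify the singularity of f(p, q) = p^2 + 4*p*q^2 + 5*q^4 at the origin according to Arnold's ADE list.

A_3

The Hessian of f at 0 has rank 1. Corank 1: A-series; mu = 3 gives A_3.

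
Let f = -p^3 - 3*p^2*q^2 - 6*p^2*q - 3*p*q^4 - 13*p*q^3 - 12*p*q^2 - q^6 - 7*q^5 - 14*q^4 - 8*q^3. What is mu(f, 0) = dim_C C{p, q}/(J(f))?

The Hessian of f at 0 has rank 0. Corank 2; j^3 = -(p + 2*q)^3 is a perfect cube, so E-series; the 4-jet and mu = 7 give E_7.

7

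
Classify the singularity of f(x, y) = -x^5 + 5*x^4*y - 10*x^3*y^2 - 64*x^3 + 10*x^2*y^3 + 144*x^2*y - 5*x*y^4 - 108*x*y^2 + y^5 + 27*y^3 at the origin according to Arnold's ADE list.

E8

The Hessian of f at 0 is [[0, 0], [0, 0]] with rank 0, so corank 2. A Groebner basis of the Jacobian ideal J(f) in C{x,y} is {y^5, x*y^3 - 13*y^4/16, x^2 - 3*x*y/2 + 9*y^2/16}; counting standard monomials gives mu = 8. Corank 2; j^3 = -(4*x - 3*y)^3 is a perfect cube, so E-series; the 5-jet and mu = 8 give E_8.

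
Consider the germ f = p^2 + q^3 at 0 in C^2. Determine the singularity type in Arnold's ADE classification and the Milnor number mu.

The Hessian of f at 0 has rank 1. Corank 1: A-series; mu = 2 gives A_2.

Type A_2, Milnor number mu = 2.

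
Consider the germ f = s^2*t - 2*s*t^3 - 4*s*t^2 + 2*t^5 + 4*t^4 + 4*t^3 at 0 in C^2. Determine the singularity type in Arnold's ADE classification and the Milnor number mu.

Type D6, Milnor number mu = 6.

The Hessian of f at 0 has rank 0. Corank 2; j^3 = t*(s - 2*t)^2 has shape L^2 M (L != M), so D-series; mu = 6 gives D_6.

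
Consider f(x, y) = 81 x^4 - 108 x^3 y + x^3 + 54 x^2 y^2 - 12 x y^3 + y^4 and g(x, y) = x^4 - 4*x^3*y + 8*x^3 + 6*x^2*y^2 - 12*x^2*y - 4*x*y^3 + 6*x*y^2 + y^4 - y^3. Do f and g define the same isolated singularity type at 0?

The Hessian of f at 0 has rank 0. Corank 2; j^3 = x^3 is a perfect cube, so E-series; the 4-jet and mu = 6 give E_6. The Hessian of g at 0 has rank 0. Corank 2; j^3 = (2*x - y)^3 is a perfect cube, so E-series; the 4-jet and mu = 6 give E_6. Both have type E_6, hence right-equivalent.

Yes.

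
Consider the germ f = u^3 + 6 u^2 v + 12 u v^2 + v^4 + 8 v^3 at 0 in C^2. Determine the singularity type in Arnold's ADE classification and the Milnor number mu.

Type E_{6}, Milnor number mu = 6.

The Hessian of f at 0 is [[0, 0], [0, 0]] with rank 0, so corank 2. A Groebner basis of the Jacobian ideal J(f) in C{u,v} is {v^3, u^2 + 4*u*v + 4*v^2}; counting standard monomials gives mu = 6. Corank 2; j^3 = (u + 2*v)^3 is a perfect cube, so E-series; the 4-jet and mu = 6 give E_6.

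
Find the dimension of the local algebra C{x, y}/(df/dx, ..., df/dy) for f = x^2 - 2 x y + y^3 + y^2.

2

The Hessian of f at 0 has rank 1. Corank 1: A-series; mu = 2 gives A_2.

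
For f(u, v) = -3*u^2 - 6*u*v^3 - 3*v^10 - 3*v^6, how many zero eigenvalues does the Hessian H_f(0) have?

1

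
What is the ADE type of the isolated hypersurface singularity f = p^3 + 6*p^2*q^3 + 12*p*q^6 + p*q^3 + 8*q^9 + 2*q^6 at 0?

E_7

The Hessian of f at 0 has rank 0. Corank 2; j^3 = p^3 is a perfect cube, so E-series; the 4-jet and mu = 7 give E_7.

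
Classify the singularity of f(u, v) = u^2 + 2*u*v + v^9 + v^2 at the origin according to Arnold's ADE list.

A_{8}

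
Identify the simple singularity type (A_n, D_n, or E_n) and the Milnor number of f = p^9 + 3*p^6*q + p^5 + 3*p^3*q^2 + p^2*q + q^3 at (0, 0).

The Hessian of f at 0 has rank 0. Corank 2; j^3 = q*(p^2 + q^2) splits into three distinct lines over C (the quadratic factor has nonzero discriminant), so D_4.

Type D_{4}, Milnor number mu = 4.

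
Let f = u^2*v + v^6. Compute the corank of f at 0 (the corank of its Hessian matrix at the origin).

2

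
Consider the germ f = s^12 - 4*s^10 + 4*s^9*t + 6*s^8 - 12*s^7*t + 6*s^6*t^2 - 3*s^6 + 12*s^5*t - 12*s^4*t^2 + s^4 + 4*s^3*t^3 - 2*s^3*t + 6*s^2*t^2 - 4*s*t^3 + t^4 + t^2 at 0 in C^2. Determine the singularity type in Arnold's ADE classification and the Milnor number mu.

Type A3, Milnor number mu = 3.

The Hessian of f at 0 is [[0, 0], [0, 2]] with rank 1, so corank 1. A Groebner basis of the Jacobian ideal J(f) in C{s,t} is {s^3, t}; counting standard monomials gives mu = 3. Corank 1: A-series; mu = 3 gives A_3.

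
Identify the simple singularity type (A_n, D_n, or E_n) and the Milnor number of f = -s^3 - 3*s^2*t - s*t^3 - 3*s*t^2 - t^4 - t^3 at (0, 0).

Type E7, Milnor number mu = 7.

The Hessian of f at 0 has rank 0. Corank 2; j^3 = -(s + t)^3 is a perfect cube, so E-series; the 4-jet and mu = 7 give E_7.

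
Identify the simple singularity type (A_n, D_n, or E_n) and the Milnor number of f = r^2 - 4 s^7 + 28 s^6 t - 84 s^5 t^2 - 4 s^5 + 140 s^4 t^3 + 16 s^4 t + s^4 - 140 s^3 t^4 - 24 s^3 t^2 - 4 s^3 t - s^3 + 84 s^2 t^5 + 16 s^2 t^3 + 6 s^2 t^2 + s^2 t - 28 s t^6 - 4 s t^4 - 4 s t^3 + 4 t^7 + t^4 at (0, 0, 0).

Type D_5, Milnor number mu = 5.

The Hessian of f at 0 is [[0, 0, 0], [0, 0, 0], [0, 0, 2]] with rank 1, so corank 2. A Groebner basis of the Jacobian ideal J(f) in C{s,t,r} is {s*t^2, s*t/4 + t^3, s^2 - s*t, r}; counting standard monomials gives mu = 5. Corank 2; j^3 = -s^2*(s - t) has shape L^2 M (L != M), so D-series; mu = 5 gives D_5.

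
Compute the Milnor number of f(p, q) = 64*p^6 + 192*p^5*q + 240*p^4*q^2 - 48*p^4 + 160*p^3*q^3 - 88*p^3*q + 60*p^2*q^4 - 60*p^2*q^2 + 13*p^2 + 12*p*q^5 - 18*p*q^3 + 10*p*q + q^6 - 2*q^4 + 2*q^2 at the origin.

The Hessian of f at 0 has rank 2. Corank 0: nondegenerate Morse point, so A_1.

1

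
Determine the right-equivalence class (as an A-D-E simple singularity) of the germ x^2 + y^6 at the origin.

The Hessian of f at 0 has rank 1. Corank 1: A-series; mu = 5 gives A_5.

A5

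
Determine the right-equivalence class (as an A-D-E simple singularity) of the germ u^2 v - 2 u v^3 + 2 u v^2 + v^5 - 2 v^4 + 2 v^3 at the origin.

D4

The Hessian of f at 0 has rank 0. Corank 2; j^3 = v*(u^2 + 2*u*v + 2*v^2) splits into three distinct lines over C (the quadratic factor has nonzero discriminant), so D_4.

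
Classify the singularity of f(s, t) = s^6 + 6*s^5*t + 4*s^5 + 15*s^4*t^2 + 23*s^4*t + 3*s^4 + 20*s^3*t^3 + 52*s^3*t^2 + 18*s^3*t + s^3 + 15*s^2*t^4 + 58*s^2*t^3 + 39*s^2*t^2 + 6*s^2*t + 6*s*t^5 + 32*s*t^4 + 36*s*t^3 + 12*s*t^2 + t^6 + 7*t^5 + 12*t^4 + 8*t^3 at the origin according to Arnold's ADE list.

E_{8}

The Hessian of f at 0 is [[0, 0], [0, 0]] with rank 0, so corank 2. A Groebner basis of the Jacobian ideal J(f) in C{s,t} is {-7*s^2/8 + s*t^3 - 7*s*t^2/4 - 7*s*t/2 - 7*t^3/2 - 7*t^2/2, s^2/2 + s*t^2 + 2*s*t + t^4 + 2*t^3 + 2*t^2, s^3 + 3*s^2/2 - 9*s*t^2 + 6*s*t - 10*t^3 + 6*t^2, s^2*t - s^2/4 + 7*s*t^2/2 - s*t + 3*t^3 - t^2}; counting standard monomials gives mu = 8. Corank 2; j^3 = (s + 2*t)^3 is a perfect cube, so E-series; the 5-jet and mu = 8 give E_8.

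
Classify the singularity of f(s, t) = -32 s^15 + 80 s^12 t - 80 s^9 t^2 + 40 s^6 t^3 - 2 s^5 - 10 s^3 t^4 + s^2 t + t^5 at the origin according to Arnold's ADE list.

D_6

The Hessian of f at 0 is [[0, 0], [0, 0]] with rank 0, so corank 2. A Groebner basis of the Jacobian ideal J(f) in C{s,t} is {s^2/5 + t^4, s^3, s*t}; counting standard monomials gives mu = 6. Corank 2; j^3 = s^2*t has shape L^2 M (L != M), so D-series; mu = 6 gives D_6.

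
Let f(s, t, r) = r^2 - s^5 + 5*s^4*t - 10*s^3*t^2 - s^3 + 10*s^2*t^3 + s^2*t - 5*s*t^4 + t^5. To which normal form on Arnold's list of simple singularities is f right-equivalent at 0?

The Hessian of f at 0 is [[0, 0, 0], [0, 0, 0], [0, 0, 2]] with rank 1, so corank 2. A Groebner basis of the Jacobian ideal J(f) in C{s,t,r} is {s*t/5 + t^4, s*t^2, s^2 - s*t, r}; counting standard monomials gives mu = 6. Corank 2; j^3 = -s^2*(s - t) has shape L^2 M (L != M), so D-series; mu = 6 gives D_6.

D_6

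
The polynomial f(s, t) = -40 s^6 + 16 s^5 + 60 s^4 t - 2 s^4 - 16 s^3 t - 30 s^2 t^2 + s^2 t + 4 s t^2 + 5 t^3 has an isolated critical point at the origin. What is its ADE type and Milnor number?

Type D4, Milnor number mu = 4.

The Hessian of f at 0 has rank 0. Corank 2; j^3 = t*(s^2 + 4*s*t + 5*t^2) splits into three distinct lines over C (the quadratic factor has nonzero discriminant), so D_4.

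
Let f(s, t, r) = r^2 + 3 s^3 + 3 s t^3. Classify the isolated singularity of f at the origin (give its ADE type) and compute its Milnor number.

Type E7, Milnor number mu = 7.

The Hessian of f at 0 has rank 1. Corank 2; j^3 = 3*s^3 is a perfect cube, so E-series; the 4-jet and mu = 7 give E_7.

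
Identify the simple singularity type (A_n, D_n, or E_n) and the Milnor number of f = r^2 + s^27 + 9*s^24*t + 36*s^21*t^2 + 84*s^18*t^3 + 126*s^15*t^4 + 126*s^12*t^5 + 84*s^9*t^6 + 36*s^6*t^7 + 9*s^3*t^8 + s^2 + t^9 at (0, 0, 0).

Type A8, Milnor number mu = 8.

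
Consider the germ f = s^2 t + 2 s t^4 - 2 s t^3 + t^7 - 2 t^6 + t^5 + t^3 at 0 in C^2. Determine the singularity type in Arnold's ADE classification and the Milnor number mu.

The Hessian of f at 0 is [[0, 0], [0, 0]] with rank 0, so corank 2. A Groebner basis of the Jacobian ideal J(f) in C{s,t} is {t^3, s^2 + 3*t^2, s*t}; counting standard monomials gives mu = 4. Corank 2; j^3 = t*(s^2 + t^2) splits into three distinct lines over C (the quadratic factor has nonzero discriminant), so D_4.

Type D_{4}, Milnor number mu = 4.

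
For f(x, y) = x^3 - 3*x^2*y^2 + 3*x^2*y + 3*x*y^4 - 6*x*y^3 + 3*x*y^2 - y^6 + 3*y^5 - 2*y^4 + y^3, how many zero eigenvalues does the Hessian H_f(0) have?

Hessian at 0 has rank 0.

2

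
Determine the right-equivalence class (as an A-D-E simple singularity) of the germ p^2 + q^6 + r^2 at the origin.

The Hessian of f at 0 is [[2, 0, 0], [0, 0, 0], [0, 0, 2]] with rank 2, so corank 1. A Groebner basis of the Jacobian ideal J(f) in C{p,q,r} is {q^5, p, r}; counting standard monomials gives mu = 5. Corank 1: A-series; mu = 5 gives A_5.

A5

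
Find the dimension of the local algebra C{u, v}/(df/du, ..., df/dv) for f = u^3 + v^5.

8

The Hessian of f at 0 has rank 0. Corank 2; j^3 = u^3 is a perfect cube, so E-series; the 5-jet and mu = 8 give E_8.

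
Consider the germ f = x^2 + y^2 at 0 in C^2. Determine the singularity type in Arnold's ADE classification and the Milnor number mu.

The Hessian of f at 0 has rank 2. Corank 0: nondegenerate Morse point, so A_1.

Type A_1, Milnor number mu = 1.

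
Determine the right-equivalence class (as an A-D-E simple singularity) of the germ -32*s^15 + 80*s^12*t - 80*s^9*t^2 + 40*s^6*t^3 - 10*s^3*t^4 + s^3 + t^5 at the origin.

The Hessian of f at 0 has rank 0. Corank 2; j^3 = s^3 is a perfect cube, so E-series; the 5-jet and mu = 8 give E_8.

E_8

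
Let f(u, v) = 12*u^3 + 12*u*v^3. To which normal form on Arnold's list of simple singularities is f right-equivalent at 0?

The Hessian of f at 0 has rank 0. Corank 2; j^3 = 12*u^3 is a perfect cube, so E-series; the 4-jet and mu = 7 give E_7.

E_{7}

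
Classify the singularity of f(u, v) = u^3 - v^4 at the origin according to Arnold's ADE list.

The Hessian of f at 0 has rank 0. Corank 2; j^3 = u^3 is a perfect cube, so E-series; the 4-jet and mu = 6 give E_6.

E6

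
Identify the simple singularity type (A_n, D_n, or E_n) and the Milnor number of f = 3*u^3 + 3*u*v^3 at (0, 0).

Type E_{7}, Milnor number mu = 7.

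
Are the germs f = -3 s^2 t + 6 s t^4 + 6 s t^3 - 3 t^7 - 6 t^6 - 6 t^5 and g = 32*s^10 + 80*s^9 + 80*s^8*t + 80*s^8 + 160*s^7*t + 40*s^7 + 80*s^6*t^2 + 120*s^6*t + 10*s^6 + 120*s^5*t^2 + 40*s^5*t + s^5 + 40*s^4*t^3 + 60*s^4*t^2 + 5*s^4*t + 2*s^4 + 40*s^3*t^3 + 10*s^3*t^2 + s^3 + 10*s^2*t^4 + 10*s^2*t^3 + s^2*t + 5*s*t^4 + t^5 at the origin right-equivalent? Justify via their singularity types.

Yes.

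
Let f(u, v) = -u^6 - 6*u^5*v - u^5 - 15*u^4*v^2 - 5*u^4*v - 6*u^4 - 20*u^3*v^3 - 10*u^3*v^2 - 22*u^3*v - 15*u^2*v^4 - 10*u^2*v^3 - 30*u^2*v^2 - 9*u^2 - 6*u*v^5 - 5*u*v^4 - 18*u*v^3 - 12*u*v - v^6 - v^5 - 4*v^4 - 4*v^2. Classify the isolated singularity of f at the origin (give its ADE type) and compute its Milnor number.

Type A_{4}, Milnor number mu = 4.

The Hessian of f at 0 is [[-18, -12], [-12, -8]] with rank 1, so corank 1. A Groebner basis of the Jacobian ideal J(f) in C{u,v} is {81*u + v^3 + 54*v, u^2 - 4*v^2/9, u*v + 2*v^2/3}; counting standard monomials gives mu = 4. Corank 1: A-series; mu = 4 gives A_4.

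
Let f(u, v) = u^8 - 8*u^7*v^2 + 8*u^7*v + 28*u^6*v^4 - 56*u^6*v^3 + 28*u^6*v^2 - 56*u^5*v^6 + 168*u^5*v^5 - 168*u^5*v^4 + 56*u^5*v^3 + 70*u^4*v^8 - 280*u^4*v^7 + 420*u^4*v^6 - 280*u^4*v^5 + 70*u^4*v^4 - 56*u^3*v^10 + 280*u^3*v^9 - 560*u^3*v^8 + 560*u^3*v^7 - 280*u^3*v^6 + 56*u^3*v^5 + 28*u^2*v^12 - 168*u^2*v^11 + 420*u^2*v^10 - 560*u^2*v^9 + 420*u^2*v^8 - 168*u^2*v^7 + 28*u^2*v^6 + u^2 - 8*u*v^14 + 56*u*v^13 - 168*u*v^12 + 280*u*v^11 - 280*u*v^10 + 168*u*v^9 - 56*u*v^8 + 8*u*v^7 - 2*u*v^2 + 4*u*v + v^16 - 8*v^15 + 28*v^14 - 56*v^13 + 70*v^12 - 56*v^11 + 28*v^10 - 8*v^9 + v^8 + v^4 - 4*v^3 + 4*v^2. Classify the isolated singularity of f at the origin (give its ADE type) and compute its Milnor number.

Type A_{7}, Milnor number mu = 7.

The Hessian of f at 0 is [[2, 4], [4, 8]] with rank 1, so corank 1. A Groebner basis of the Jacobian ideal J(f) in C{u,v} is {u^4 - 24*u^3 - 112*u^2*v - 176*u^2 - 448*u*v - 192*u - 384*v, u^3*v + 6*u^3 + 24*u^2*v + 32*u^2 + 80*u*v + 32*u + 64*v, -u + v^2 - 2*v}; counting standard monomials gives mu = 7. Corank 1: A-series; mu = 7 gives A_7.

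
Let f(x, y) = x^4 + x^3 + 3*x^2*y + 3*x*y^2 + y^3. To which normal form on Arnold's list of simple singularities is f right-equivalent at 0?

E_6

The Hessian of f at 0 has rank 0. Corank 2; j^3 = (x + y)^3 is a perfect cube, so E-series; the 4-jet and mu = 6 give E_6.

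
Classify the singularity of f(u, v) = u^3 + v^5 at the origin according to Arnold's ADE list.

E_{8}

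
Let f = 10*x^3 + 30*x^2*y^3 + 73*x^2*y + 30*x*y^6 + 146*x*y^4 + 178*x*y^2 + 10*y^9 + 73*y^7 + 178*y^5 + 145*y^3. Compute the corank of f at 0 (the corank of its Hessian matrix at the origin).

Hessian at 0 has rank 0.

2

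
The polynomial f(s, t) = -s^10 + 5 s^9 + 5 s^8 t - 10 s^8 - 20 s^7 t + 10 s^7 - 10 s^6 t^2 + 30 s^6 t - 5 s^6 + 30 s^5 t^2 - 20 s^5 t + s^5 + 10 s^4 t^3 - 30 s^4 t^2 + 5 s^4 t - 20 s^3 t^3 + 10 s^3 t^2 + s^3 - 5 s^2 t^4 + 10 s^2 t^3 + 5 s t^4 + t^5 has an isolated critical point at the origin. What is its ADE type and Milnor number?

Type E_8, Milnor number mu = 8.

The Hessian of f at 0 is [[0, 0], [0, 0]] with rank 0, so corank 2. A Groebner basis of the Jacobian ideal J(f) in C{s,t} is {t^5, s*t^3 + t^4/4, s^2}; counting standard monomials gives mu = 8. Corank 2; j^3 = s^3 is a perfect cube, so E-series; the 5-jet and mu = 8 give E_8.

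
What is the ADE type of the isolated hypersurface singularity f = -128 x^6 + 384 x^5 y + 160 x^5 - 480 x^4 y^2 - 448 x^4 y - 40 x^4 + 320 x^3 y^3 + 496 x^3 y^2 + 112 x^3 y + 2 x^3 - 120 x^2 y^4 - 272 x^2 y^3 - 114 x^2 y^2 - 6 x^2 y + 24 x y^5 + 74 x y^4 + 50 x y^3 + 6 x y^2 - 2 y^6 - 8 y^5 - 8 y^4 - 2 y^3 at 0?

The Hessian of f at 0 has rank 0. Corank 2; j^3 = 2*(x - y)^3 is a perfect cube, so E-series; the 4-jet and mu = 7 give E_7.

E_{7}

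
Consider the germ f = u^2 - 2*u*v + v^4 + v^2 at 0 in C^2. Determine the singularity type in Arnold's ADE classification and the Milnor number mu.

Type A_3, Milnor number mu = 3.

The Hessian of f at 0 has rank 1. Corank 1: A-series; mu = 3 gives A_3.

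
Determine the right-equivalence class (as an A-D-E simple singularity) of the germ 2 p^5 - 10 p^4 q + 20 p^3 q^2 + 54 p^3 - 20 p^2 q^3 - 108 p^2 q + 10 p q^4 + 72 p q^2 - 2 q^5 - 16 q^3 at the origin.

The Hessian of f at 0 has rank 0. Corank 2; j^3 = 2*(3*p - 2*q)^3 is a perfect cube, so E-series; the 5-jet and mu = 8 give E_8.

E_{8}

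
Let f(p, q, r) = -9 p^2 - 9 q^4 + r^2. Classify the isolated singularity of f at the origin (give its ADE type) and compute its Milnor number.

Type A_3, Milnor number mu = 3.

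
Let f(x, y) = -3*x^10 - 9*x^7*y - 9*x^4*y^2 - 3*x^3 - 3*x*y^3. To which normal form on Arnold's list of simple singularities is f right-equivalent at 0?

E_7

The Hessian of f at 0 has rank 0. Corank 2; j^3 = -3*x^3 is a perfect cube, so E-series; the 4-jet and mu = 7 give E_7.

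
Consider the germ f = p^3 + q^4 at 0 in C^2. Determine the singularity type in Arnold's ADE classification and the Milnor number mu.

Type E_{6}, Milnor number mu = 6.

The Hessian of f at 0 has rank 0. Corank 2; j^3 = p^3 is a perfect cube, so E-series; the 4-jet and mu = 6 give E_6.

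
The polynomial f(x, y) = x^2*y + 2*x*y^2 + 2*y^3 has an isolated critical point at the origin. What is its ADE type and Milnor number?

Type D4, Milnor number mu = 4.

The Hessian of f at 0 has rank 0. Corank 2; j^3 = y*(x^2 + 2*x*y + 2*y^2) splits into three distinct lines over C (the quadratic factor has nonzero discriminant), so D_4.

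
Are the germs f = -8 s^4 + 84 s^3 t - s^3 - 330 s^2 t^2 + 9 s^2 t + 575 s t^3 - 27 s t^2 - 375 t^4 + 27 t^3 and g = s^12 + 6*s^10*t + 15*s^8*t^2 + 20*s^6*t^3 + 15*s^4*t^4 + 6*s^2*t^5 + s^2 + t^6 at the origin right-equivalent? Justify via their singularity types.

No.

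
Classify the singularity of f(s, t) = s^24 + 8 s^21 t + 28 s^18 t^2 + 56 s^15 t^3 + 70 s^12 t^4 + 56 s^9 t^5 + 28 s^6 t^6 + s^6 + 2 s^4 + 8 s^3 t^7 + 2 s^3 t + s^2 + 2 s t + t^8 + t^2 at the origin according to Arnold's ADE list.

The Hessian of f at 0 has rank 1. Corank 1: A-series; mu = 7 gives A_7.

A_{7}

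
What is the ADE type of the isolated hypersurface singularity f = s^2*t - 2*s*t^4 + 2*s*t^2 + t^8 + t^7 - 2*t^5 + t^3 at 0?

The Hessian of f at 0 has rank 0. Corank 2; j^3 = t*(s + t)^2 has shape L^2 M (L != M), so D-series; mu = 9 gives D_9.

D9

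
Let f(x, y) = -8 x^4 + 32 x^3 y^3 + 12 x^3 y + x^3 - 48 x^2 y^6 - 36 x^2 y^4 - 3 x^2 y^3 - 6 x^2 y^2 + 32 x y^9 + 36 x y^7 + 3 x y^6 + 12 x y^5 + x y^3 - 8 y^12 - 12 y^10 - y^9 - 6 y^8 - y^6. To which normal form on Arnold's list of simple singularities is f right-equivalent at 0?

E7

The Hessian of f at 0 is [[0, 0], [0, 0]] with rank 0, so corank 2. A Groebner basis of the Jacobian ideal J(f) in C{x,y} is {3*x^2/4 + y^4 + y^3/4, x^3, x^2*y - x^2/4 - y^3/12, -x^2 + x*y^2 - y^3/3}; counting standard monomials gives mu = 7. Corank 2; j^3 = x^3 is a perfect cube, so E-series; the 4-jet and mu = 7 give E_7.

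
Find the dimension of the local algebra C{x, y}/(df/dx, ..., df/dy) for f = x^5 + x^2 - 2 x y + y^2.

4

The Hessian of f at 0 has rank 1. Corank 1: A-series; mu = 4 gives A_4.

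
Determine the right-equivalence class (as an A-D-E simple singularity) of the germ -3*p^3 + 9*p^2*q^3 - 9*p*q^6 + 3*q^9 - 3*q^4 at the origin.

The Hessian of f at 0 has rank 0. Corank 2; j^3 = -3*p^3 is a perfect cube, so E-series; the 4-jet and mu = 6 give E_6.

E_6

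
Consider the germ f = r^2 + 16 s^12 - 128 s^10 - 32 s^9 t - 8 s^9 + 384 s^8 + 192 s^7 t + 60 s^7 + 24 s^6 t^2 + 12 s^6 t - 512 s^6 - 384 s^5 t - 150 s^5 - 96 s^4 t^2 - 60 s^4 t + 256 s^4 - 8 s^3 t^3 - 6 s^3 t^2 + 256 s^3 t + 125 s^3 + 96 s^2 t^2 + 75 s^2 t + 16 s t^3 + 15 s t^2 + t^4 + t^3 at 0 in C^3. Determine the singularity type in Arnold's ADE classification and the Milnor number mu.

Type E6, Milnor number mu = 6.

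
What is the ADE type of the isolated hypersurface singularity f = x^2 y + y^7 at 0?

D8

The Hessian of f at 0 has rank 0. Corank 2; j^3 = x^2*y has shape L^2 M (L != M), so D-series; mu = 8 gives D_8.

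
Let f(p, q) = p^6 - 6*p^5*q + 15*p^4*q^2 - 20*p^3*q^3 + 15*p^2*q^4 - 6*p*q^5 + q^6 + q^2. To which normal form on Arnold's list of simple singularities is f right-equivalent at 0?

A_{5}

The Hessian of f at 0 has rank 1. Corank 1: A-series; mu = 5 gives A_5.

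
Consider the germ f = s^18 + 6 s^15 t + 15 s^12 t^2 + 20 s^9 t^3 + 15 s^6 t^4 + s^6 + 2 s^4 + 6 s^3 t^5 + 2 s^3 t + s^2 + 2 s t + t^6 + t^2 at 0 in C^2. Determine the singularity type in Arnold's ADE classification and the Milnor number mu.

Type A_{5}, Milnor number mu = 5.

The Hessian of f at 0 has rank 1. Corank 1: A-series; mu = 5 gives A_5.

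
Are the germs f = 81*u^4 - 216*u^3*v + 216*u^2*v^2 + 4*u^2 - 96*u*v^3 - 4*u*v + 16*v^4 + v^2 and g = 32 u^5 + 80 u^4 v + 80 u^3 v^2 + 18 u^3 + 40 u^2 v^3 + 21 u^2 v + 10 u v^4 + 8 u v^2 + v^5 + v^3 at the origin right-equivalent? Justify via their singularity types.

No.

The Hessian of f at 0 has rank 1. Corank 1: A-series; mu = 3 gives A_3. The Hessian of g at 0 has rank 0. Corank 2; j^3 = (2*u + v)*(3*u + v)^2 has shape L^2 M (L != M), so D-series; mu = 6 gives D_6. f is A_3 but g is D_6, hence not right-equivalent.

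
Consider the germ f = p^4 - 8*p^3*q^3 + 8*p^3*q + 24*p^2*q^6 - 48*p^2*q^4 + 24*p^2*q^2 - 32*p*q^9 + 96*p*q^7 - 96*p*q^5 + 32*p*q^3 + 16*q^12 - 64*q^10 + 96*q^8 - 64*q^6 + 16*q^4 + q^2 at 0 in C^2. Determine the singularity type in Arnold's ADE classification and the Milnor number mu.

Type A_{3}, Milnor number mu = 3.

The Hessian of f at 0 is [[0, 0], [0, 2]] with rank 1, so corank 1. A Groebner basis of the Jacobian ideal J(f) in C{p,q} is {p^3, q}; counting standard monomials gives mu = 3. Corank 1: A-series; mu = 3 gives A_3.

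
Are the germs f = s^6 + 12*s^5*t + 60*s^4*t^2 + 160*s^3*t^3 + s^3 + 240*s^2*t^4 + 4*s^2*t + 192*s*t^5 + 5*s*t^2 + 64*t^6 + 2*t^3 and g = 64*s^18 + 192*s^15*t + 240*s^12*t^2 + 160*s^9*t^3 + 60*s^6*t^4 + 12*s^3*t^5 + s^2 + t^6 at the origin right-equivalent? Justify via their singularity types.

The Hessian of f at 0 has rank 0. Corank 2; j^3 = (s + t)^2*(s + 2*t) has shape L^2 M (L != M), so D-series; mu = 7 gives D_7. The Hessian of g at 0 has rank 1. Corank 1: A-series; mu = 5 gives A_5. f is D_7 but g is A_5, hence not right-equivalent.

No.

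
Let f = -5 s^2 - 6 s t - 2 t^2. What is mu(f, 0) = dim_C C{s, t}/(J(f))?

1

The Hessian of f at 0 has rank 2. Corank 0: nondegenerate Morse point, so A_1.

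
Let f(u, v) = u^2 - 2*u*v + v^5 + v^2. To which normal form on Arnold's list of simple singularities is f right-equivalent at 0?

The Hessian of f at 0 is [[2, -2], [-2, 2]] with rank 1, so corank 1. A Groebner basis of the Jacobian ideal J(f) in C{u,v} is {v^4, u - v}; counting standard monomials gives mu = 4. Corank 1: A-series; mu = 4 gives A_4.

A_4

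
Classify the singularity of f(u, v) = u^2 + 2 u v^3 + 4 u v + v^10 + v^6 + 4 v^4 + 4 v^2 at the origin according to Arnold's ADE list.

A_9

The Hessian of f at 0 has rank 1. Corank 1: A-series; mu = 9 gives A_9.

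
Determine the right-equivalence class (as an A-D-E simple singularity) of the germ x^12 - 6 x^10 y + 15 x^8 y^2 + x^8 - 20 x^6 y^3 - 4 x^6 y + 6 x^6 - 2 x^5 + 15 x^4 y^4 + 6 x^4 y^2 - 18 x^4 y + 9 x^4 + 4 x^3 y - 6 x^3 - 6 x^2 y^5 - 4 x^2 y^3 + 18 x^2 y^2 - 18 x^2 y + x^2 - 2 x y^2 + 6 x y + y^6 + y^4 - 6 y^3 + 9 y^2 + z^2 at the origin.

The Hessian of f at 0 has rank 2. Corank 1: A-series; mu = 5 gives A_5.

A_5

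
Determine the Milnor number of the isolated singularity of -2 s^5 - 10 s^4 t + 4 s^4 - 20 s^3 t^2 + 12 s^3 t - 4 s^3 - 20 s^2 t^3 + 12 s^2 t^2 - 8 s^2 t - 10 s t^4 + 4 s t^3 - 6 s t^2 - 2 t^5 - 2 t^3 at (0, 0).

4

The Hessian of f at 0 has rank 0. Corank 2; j^3 = -2*(s + t)*(2*s^2 + 2*s*t + t^2) splits into three distinct lines over C (the quadratic factor has nonzero discriminant), so D_4.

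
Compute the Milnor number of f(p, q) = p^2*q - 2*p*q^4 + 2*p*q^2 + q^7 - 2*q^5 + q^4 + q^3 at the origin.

5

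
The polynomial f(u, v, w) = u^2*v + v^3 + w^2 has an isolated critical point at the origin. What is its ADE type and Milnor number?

The Hessian of f at 0 has rank 1. Corank 2; j^3 = v*(u^2 + v^2) splits into three distinct lines over C (the quadratic factor has nonzero discriminant), so D_4.

Type D_4, Milnor number mu = 4.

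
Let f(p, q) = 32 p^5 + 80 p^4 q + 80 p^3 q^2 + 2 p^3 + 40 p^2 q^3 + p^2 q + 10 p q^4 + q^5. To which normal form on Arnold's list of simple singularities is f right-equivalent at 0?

D6

The Hessian of f at 0 is [[0, 0], [0, 0]] with rank 0, so corank 2. A Groebner basis of the Jacobian ideal J(f) in C{p,q} is {-p*q/10 + q^4, p*q^2, p^2 + p*q/2}; counting standard monomials gives mu = 6. Corank 2; j^3 = p^2*(2*p + q) has shape L^2 M (L != M), so D-series; mu = 6 gives D_6.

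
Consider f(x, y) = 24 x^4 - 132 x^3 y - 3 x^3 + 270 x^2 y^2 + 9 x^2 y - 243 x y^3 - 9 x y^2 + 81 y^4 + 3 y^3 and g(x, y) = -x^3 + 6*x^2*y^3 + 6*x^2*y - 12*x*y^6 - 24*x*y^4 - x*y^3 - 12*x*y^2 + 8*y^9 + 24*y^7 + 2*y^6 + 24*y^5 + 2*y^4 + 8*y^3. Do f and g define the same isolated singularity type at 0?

The Hessian of f at 0 has rank 0. Corank 2; j^3 = -3*(x - y)^3 is a perfect cube, so E-series; the 4-jet and mu = 7 give E_7. The Hessian of g at 0 has rank 0. Corank 2; j^3 = -(x - 2*y)^3 is a perfect cube, so E-series; the 4-jet and mu = 7 give E_7. Both have type E_7, hence right-equivalent.

Yes.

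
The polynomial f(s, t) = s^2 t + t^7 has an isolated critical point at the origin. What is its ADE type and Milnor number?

Type D_{8}, Milnor number mu = 8.

The Hessian of f at 0 is [[0, 0], [0, 0]] with rank 0, so corank 2. A Groebner basis of the Jacobian ideal J(f) in C{s,t} is {s^2/7 + t^6, s^3, s*t}; counting standard monomials gives mu = 8. Corank 2; j^3 = s^2*t has shape L^2 M (L != M), so D-series; mu = 8 gives D_8.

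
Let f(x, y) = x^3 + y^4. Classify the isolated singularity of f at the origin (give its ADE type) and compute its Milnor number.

Type E_{6}, Milnor number mu = 6.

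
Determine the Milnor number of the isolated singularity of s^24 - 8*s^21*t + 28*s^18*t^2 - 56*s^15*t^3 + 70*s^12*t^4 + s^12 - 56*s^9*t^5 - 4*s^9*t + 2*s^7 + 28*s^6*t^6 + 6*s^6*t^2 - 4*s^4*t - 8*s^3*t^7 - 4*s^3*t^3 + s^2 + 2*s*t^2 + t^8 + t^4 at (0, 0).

The Hessian of f at 0 has rank 1. Corank 1: A-series; mu = 7 gives A_7.

7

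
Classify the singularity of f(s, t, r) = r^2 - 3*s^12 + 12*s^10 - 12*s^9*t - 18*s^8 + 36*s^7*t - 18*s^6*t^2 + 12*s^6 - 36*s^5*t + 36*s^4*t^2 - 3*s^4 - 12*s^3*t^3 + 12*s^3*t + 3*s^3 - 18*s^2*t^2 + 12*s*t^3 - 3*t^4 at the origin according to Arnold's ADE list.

E6

The Hessian of f at 0 has rank 1. Corank 2; j^3 = 3*s^3 is a perfect cube, so E-series; the 4-jet and mu = 6 give E_6.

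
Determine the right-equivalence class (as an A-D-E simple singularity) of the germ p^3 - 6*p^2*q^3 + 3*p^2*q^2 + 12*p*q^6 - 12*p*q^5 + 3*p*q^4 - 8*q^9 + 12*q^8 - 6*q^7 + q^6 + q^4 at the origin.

E_{6}

The Hessian of f at 0 has rank 0. Corank 2; j^3 = p^3 is a perfect cube, so E-series; the 4-jet and mu = 6 give E_6.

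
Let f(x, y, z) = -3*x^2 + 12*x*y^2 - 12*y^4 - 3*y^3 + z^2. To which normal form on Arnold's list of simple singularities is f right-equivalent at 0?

A_{2}

The Hessian of f at 0 is [[-6, 0, 0], [0, 0, 0], [0, 0, 2]] with rank 2, so corank 1. A Groebner basis of the Jacobian ideal J(f) in C{x,y,z} is {y^2, x, z}; counting standard monomials gives mu = 2. Corank 1: A-series; mu = 2 gives A_2.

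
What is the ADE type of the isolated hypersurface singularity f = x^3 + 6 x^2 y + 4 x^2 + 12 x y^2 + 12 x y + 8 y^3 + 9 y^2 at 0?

The Hessian of f at 0 is [[8, 12], [12, 18]] with rank 1, so corank 1. A Groebner basis of the Jacobian ideal J(f) in C{x,y} is {y^2, x + 3*y/2}; counting standard monomials gives mu = 2. Corank 1: A-series; mu = 2 gives A_2.

A2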